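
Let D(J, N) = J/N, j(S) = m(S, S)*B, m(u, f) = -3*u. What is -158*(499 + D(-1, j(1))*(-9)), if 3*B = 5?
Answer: -392788/5 ≈ -78558.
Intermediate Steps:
B = 5/3 (B = (1/3)*5 = 5/3 ≈ 1.6667)
j(S) = -5*S (j(S) = -3*S*(5/3) = -5*S)
-158*(499 + D(-1, j(1))*(-9)) = -158*(499 - 1/((-5*1))*(-9)) = -158*(499 - 1/(-5)*(-9)) = -158*(499 - 1*(-1/5)*(-9)) = -158*(499 + (1/5)*(-9)) = -158*(499 - 9/5) = -158*2486/5 = -392788/5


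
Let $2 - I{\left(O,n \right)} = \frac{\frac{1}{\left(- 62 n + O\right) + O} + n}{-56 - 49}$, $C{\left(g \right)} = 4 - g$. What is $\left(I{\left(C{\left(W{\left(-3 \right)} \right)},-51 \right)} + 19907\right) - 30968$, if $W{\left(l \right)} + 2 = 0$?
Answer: $- \frac{3685794803}{333270} \approx -11059.0$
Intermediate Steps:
$W{\left(l \right)} = -2$ ($W{\left(l \right)} = -2 + 0 = -2$)
$I{\left(O,n \right)} = 2 + \frac{n}{105} + \frac{1}{105 \left(- 62 n + 2 O\right)}$ ($I{\left(O,n \right)} = 2 - \frac{\frac{1}{\left(- 62 n + O\right) + O} + n}{-56 - 49} = 2 - \frac{\frac{1}{\left(O - 62 n\right) + O} + n}{-105} = 2 - \left(\frac{1}{- 62 n + 2 O} + n\right) \left(- \frac{1}{105}\right) = 2 - \left(n + \frac{1}{- 62 n + 2 O}\right) \left(- \frac{1}{105}\right) = 2 - \left(- \frac{n}{105} - \frac{1}{105 \left(- 62 n + 2 O\right)}\right) = 2 + \left(\frac{n}{105} + \frac{1}{105 \left(- 62 n + 2 O\right)}\right) = 2 + \frac{n}{105} + \frac{1}{105 \left(- 62 n + 2 O\right)}$)
$\left(I{\left(C{\left(W{\left(-3 \right)} \right)},-51 \right)} + 19907\right) - 30968 = \left(\frac{1 - -664020 - 62 \left(-51\right)^{2} + 420 \left(4 - -2\right) + 2 \left(4 - -2\right) \left(-51\right)}{210 \left(\left(4 - -2\right) - -1581\right)} + 19907\right) - 30968 = \left(\frac{1 + 664020 - 161262 + 420 \left(4 + 2\right) + 2 \left(4 + 2\right) \left(-51\right)}{210 \left(\left(4 + 2\right) + 1581\right)} + 19907\right) - 30968 = \left(\frac{1 + 664020 - 161262 + 420 \cdot 6 + 2 \cdot 6 \left(-51\right)}{210 \left(6 + 1581\right)} + 19907\right) - 30968 = \left(\frac{1 + 664020 - 161262 + 2520 - 612}{210 \cdot 1587} + 19907\right) - 30968 = \left(\frac{1}{210} \cdot \frac{1}{1587} \cdot 504667 + 19907\right) - 30968 = \left(\frac{504667}{333270} + 19907\right) - 30968 = \frac{6634910557}{333270} - 30968 = - \frac{3685794803}{333270}$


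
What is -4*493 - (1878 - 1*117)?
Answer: -3733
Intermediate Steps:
-4*493 - (1878 - 1*117) = -1972 - (1878 - 117) = -1972 - 1*1761 = -1972 - 1761 = -3733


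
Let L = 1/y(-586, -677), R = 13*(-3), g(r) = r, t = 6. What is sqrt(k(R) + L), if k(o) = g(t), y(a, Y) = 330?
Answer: sqrt(653730)/330 ≈ 2.4501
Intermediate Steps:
R = -39
k(o) = 6
L = 1/330 ≈ 0.0030303
sqrt(k(R) + L) = sqrt(6 + 1/330) = sqrt(1981/330) = sqrt(653730)/330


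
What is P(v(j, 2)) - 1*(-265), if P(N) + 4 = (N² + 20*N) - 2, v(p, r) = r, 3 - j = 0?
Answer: 303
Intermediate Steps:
j = 3 (j = 3 - 1*0 = 3 + 0 = 3)
P(N) = -6 + N² + 20*N (P(N) = -4 + ((N² + 20*N) - 2) = -4 + (-2 + N² + 20*N) = -6 + N² + 20*N)
P(v(j, 2)) - 1*(-265) = (-6 + 2² + 20*2) - 1*(-265) = (-6 + 4 + 40) + 265 = 38 + 265 = 303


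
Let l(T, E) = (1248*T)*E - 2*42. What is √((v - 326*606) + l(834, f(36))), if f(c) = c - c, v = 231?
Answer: I*√197409 ≈ 444.31*I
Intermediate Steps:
f(c) = 0
l(T, E) = -84 + 1248*E*T (l(T, E) = 1248*E*T - 84 = -84 + 1248*E*T)
√((v - 326*606) + l(834, f(36))) = √((231 - 326*606) + (-84 + 1248*0*834)) = √((231 - 197556) + (-84 + 0)) = √(-197325 - 84) = √(-197409) = I*√197409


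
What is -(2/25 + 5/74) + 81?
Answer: 149577/1850 ≈ 80.852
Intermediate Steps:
-(2/25 + 5/74) + 81 = -1*273/1850 + 81 = -273/1850 + 81 = 149577/1850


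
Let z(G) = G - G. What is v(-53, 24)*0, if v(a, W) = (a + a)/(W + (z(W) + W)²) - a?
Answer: 0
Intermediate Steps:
z(G) = 0
v(a, W) = -a + 2*a/(W + W²) (v(a, W) = (a + a)/(W + (0 + W)²) - a = (2*a)/(W + W²) - a = 2*a/(W + W²) - a = -a + 2*a/(W + W²))
v(-53, 24)*0 = -53*(2 - 1*24 - 1*24²)/(24*(1 + 24))*0 = -53*1/24*(2 - 24 - 1*576)/25*0 = -53*1/24*1/25*(2 - 24 - 576)*0 = -53*1/24*1/25*(-598)*0 = (15847/300)*0 = 0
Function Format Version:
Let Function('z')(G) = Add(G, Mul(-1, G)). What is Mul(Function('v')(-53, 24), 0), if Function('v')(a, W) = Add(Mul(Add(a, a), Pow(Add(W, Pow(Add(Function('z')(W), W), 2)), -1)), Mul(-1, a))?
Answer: 0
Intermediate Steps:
Function('z')(G) = 0
Function('v')(a, W) = Add(Mul(-1, a), Mul(2, a, Pow(Add(W, Pow(W, 2)), -1))) (Function('v')(a, W) = Add(Mul(Add(a, a), Pow(Add(W, Pow(Add(0, W), 2)), -1)), Mul(-1, a)) = Add(Mul(Mul(2, a), Pow(Add(W, Pow(W, 2)), -1)), Mul(-1, a)) = Add(Mul(2, a, Pow(Add(W, Pow(W, 2)), -1)), Mul(-1, a)) = Add(Mul(-1, a), Mul(2, a, Pow(Add(W, Pow(W, 2)), -1))))
Mul(Function('v')(-53, 24), 0) = Mul(Mul(-53, Pow(24, -1), Pow(Add(1, 24), -1), Add(2, Mul(-1, 24), Mul(-1, Pow(24, 2)))), 0) = Mul(Mul(-53, Rational(1, 24), Pow(25, -1), Add(2, -24, Mul(-1, 576))), 0) = Mul(Mul(-53, Rational(1, 24), Rational(1, 25), Add(2, -24, -576)), 0) = Mul(Mul(-53, Rational(1, 24), Rational(1, 25), -598), 0) = Mul(Rational(15847, 300), 0) = 0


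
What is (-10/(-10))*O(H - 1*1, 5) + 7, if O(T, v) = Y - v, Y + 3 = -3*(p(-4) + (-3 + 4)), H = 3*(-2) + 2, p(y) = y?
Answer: 8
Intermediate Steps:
H = -4 (H = -6 + 2 = -4)
Y = 6 (Y = -3 - 3*(-4 + (-3 + 4)) = -3 - 3*(-4 + 1) = -3 - 3*(-3) = -3 + 9 = 6)
O(T, v) = 6 - v
(-10/(-10))*O(H - 1*1, 5) + 7 = (-10/(-10))*(6 - 1*5) + 7 = (-10*(-⅒))*(6 - 5) + 7 = 1*1 + 7 = 1 + 7 = 8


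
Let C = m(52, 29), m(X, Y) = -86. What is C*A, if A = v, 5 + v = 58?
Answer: -4558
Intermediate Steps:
v = 53 (v = -5 + 58 = 53)
A = 53
C = -86
C*A = -86*53 = -4558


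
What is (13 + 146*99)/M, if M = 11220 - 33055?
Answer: -14467/21835 ≈ -0.66256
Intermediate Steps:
M = -21835
(13 + 146*99)/M = (13 + 146*99)/(-21835) = (13 + 14454)*(-1/21835) = 14467*(-1/21835) = -14467/21835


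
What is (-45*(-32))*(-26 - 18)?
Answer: -63360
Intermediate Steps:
(-45*(-32))*(-26 - 18) = 1440*(-44) = -63360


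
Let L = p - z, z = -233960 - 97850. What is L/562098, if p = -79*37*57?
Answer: 165199/562098 ≈ 0.29390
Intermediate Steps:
p = -166611 (p = -2923*57 = -166611)
z = -331810
L = 165199 (L = -166611 - 1*(-331810) = -166611 + 331810 = 165199)
L/562098 = 165199/562098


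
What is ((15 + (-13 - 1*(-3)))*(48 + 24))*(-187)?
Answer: -67320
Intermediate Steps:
((15 + (-13 - 1*(-3)))*(48 + 24))*(-187) = ((15 + (-13 + 3))*72)*(-187) = ((15 - 10)*72)*(-187) = (5*72)*(-187) = 360*(-187) = -67320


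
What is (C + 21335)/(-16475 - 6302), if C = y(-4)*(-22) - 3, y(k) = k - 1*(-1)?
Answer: -21398/22777 ≈ -0.93946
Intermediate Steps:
y(k) = 1 + k (y(k) = k + 1 = 1 + k)
C = 63 (C = (1 - 4)*(-22) - 3 = -3*(-22) - 3 = 66 - 3 = 63)
(C + 21335)/(-16475 - 6302) = (63 + 21335)/(-16475 - 6302) = 21398/(-22777) = 21398*(-1/22777) = -21398/22777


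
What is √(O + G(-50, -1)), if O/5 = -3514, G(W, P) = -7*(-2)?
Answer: 2*I*√4389 ≈ 132.5*I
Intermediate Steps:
G(W, P) = 14
O = -17570 (O = 5*(-3514) = -17570)
√(O + G(-50, -1)) = √(-17570 + 14) = √(-17556) = 2*I*√4389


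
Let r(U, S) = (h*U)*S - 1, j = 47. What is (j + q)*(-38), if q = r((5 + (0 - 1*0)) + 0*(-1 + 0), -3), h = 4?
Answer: 532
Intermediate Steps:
r(U, S) = -1 + 4*S*U (r(U, S) = (4*U)*S - 1 = 4*S*U - 1 = -1 + 4*S*U)
q = -61 (q = -1 + 4*(-3)*((5 + (0 - 1*0)) + 0*(-1 + 0)) = -1 + 4*(-3)*((5 + (0 + 0)) + 0*(-1)) = -1 + 4*(-3)*((5 + 0) + 0) = -1 + 4*(-3)*(5 + 0) = -1 + 4*(-3)*5 = -1 - 60 = -61)
(j + q)*(-38) = (47 - 61)*(-38) = -14*(-38) = 532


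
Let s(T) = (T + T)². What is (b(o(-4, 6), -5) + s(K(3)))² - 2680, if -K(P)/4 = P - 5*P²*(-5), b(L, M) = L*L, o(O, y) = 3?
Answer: 11068829187545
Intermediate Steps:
b(L, M) = L²
K(P) = -100*P² - 4*P (K(P) = -4*(P - 5*P²*(-5)) = -4*(P + 25*P²) = -100*P² - 4*P)
s(T) = 4*T² (s(T) = (2*T)² = 4*T²)
(b(o(-4, 6), -5) + s(K(3)))² - 2680 = (3² + 4*(-4*3*(1 + 25*3))²)² - 2680 = (9 + 4*(-4*3*(1 + 75))²)² - 2680 = (9 + 4*(-4*3*76)²)² - 2680 = (9 + 4*(-912)²)² - 2680 = (9 + 4*831744)² - 2680 = (9 + 3326976)² - 2680 = 3326985² - 2680 = 11068829190225 - 2680 = 11068829187545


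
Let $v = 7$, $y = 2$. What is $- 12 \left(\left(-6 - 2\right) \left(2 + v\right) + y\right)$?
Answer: $840$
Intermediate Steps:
$- 12 \left(\left(-6 - 2\right) \left(2 + v\right) + y\right) = - 12 \left(\left(-6 - 2\right) \left(2 + 7\right) + 2\right) = - 12 \left(\left(-8\right) 9 + 2\right) = - 12 \left(-72 + 2\right) = \left(-12\right) \left(-70\right) = 840$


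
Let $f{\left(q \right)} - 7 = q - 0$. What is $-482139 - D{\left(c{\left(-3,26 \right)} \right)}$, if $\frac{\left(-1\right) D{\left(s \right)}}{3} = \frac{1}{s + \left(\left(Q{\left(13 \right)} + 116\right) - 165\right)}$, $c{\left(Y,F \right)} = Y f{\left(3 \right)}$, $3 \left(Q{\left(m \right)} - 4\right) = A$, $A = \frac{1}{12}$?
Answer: $- \frac{1301293269}{2699} \approx -4.8214 \cdot 10^{5}$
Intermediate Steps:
$f{\left(q \right)} = 7 + q$ ($f{\left(q \right)} = 7 + \left(q - 0\right) = 7 + \left(q + 0\right) = 7 + q$)
$A = \frac{1}{12} \approx 0.083333$
$Q{\left(m \right)} = \frac{145}{36}$ ($Q{\left(m \right)} = 4 + \frac{1}{3} \cdot \frac{1}{12} = 4 + \frac{1}{36} = \frac{145}{36}$)
$c{\left(Y,F \right)} = 10 Y$ ($c{\left(Y,F \right)} = Y \left(7 + 3\right) = Y 10 = 10 Y$)
$D{\left(s \right)} = - \frac{3}{- \frac{1619}{36} + s}$ ($D{\left(s \right)} = - \frac{3}{s + \left(\left(\frac{145}{36} + 116\right) - 165\right)} = - \frac{3}{s + \left(\frac{4321}{36} - 165\right)} = - \frac{3}{s - \frac{1619}{36}} = - \frac{3}{- \frac{1619}{36} + s}$)
$-482139 - D{\left(c{\left(-3,26 \right)} \right)} = -482139 - - \frac{108}{-1619 + 36 \cdot 10 \left(-3\right)} = -482139 - - \frac{108}{-1619 + 36 \left(-30\right)} = -482139 - - \frac{108}{-1619 - 1080} = -482139 - - \frac{108}{-2699} = -482139 - \left(-108\right) \left(- \frac{1}{2699}\right) = -482139 - \frac{108}{2699} = - \frac{1301293269}{2699}$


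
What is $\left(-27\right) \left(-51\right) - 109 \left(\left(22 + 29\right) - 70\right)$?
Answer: $3448$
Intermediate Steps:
$\left(-27\right) \left(-51\right) - 109 \left(\left(22 + 29\right) - 70\right) = 1377 - 109 \left(51 - 70\right) = 1377 - 109 \left(-19\right) = 1377 - -2071 = 1377 + 2071 = 3448$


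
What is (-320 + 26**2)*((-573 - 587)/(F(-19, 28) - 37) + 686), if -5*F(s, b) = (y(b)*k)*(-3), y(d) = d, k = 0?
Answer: 9448952/37 ≈ 2.5538e+5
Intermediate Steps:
F(s, b) = 0 (F(s, b) = -b*0*(-3)/5 = -0*(-3) = -1/5*0 = 0)
(-320 + 26**2)*((-573 - 587)/(F(-19, 28) - 37) + 686) = (-320 + 26**2)*((-573 - 587)/(0 - 37) + 686) = (-320 + 676)*(-1160/(-37) + 686) = 356*(-1160*(-1/37) + 686) = 356*(1160/37 + 686) = 356*(26542/37) = 9448952/37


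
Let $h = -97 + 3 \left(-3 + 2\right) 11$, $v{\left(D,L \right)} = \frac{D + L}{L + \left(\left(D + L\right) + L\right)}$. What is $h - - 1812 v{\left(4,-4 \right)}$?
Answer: $-130$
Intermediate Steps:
$v{\left(D,L \right)} = \frac{D + L}{D + 3 L}$ ($v{\left(D,L \right)} = \frac{D + L}{L + \left(D + 2 L\right)} = \frac{D + L}{D + 3 L}$)
$h = -130$ ($h = -97 + 3 \left(-1\right) 11 = -97 - 33 = -130$)
$h - - 1812 v{\left(4,-4 \right)} = -130 - - 1812 \frac{4 - 4}{4 + 3 \left(-4\right)} = -130 - - 1812 \frac{1}{4 - 12} \cdot 0 = -130 - - 1812 \frac{1}{-8} \cdot 0 = -130 - - 1812 \left(\left(- \frac{1}{8}\right) 0\right) = -130 - \left(-1812\right) 0 = -130 - 0 = -130 + 0 = -130$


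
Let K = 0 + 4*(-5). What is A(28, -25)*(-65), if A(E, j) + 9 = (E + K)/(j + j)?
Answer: 2977/5 ≈ 595.40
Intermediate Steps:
K = -20 (K = 0 - 20 = -20)
A(E, j) = -9 + (-20 + E)/(2*j) (A(E, j) = -9 + (E - 20)/(j + j) = -9 + (-20 + E)/((2*j)) = -9 + (-20 + E)*(1/(2*j)) = -9 + (-20 + E)/(2*j))
A(28, -25)*(-65) = ((1/2)*(-20 + 28 - 18*(-25))/(-25))*(-65) = ((1/2)*(-1/25)*(-20 + 28 + 450))*(-65) = ((1/2)*(-1/25)*458)*(-65) = -229/25*(-65) = 2977/5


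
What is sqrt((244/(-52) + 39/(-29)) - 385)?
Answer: I*sqrt(55577717)/377 ≈ 19.775*I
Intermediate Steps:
sqrt((244/(-52) + 39/(-29)) - 385) = sqrt((244*(-1/52) + 39*(-1/29)) - 385) = sqrt((-61/13 - 39/29) - 385) = sqrt(-2276/377 - 385) = sqrt(-147421/377) = I*sqrt(55577717)/377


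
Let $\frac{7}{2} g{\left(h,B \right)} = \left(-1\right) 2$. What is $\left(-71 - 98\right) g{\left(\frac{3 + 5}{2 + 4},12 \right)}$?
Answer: $\frac{676}{7} \approx 96.571$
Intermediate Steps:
$g{\left(h,B \right)} = - \frac{4}{7}$ ($g{\left(h,B \right)} = \frac{2 \left(\left(-1\right) 2\right)}{7} = \frac{2}{7} \left(-2\right) = - \frac{4}{7}$)
$\left(-71 - 98\right) g{\left(\frac{3 + 5}{2 + 4},12 \right)} = \left(-71 - 98\right) \left(- \frac{4}{7}\right) = \left(-169\right) \left(- \frac{4}{7}\right) = \frac{676}{7}$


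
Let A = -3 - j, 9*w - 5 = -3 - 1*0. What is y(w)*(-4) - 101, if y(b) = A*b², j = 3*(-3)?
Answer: -2759/27 ≈ -102.19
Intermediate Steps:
w = 2/9 (w = 5/9 + (-3 - 1*0)/9 = 5/9 + (-3 + 0)/9 = 5/9 + (⅑)*(-3) = 5/9 - ⅓ = 2/9 ≈ 0.22222)
j = -9
A = 6 (A = -3 - 1*(-9) = -3 + 9 = 6)
y(b) = 6*b²
y(w)*(-4) - 101 = (6*(2/9)²)*(-4) - 101 = (6*(4/81))*(-4) - 101 = (8/27)*(-4) - 101 = -32/27 - 101 = -2759/27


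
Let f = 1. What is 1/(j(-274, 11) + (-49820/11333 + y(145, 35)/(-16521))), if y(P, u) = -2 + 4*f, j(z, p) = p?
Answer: 187232493/1236458537 ≈ 0.15143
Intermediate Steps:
y(P, u) = 2 (y(P, u) = -2 + 4*1 = -2 + 4 = 2)
1/(j(-274, 11) + (-49820/11333 + y(145, 35)/(-16521))) = 1/(11 + (-49820/11333 + 2/(-16521))) = 1/(11 + (-49820*1/11333 + 2*(-1/16521))) = 1/(11 + (-49820/11333 - 2/16521)) = 1/(11 - 823098886/187232493) = 1/(1236458537/187232493) = 187232493/1236458537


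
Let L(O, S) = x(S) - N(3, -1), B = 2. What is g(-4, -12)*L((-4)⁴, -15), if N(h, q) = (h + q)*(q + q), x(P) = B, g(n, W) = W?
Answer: -72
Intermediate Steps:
x(P) = 2
N(h, q) = 2*q*(h + q) (N(h, q) = (h + q)*(2*q) = 2*q*(h + q))
L(O, S) = 6 (L(O, S) = 2 - 2*(-1)*(3 - 1) = 2 - 2*(-1)*2 = 2 - 1*(-4) = 2 + 4 = 6)
g(-4, -12)*L((-4)⁴, -15) = -12*6 = -72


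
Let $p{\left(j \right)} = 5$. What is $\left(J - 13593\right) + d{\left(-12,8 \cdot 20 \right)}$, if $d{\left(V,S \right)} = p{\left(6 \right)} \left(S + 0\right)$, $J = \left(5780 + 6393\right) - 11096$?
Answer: $-11716$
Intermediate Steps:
$J = 1077$ ($J = 12173 - 11096 = 1077$)
$d{\left(V,S \right)} = 5 S$ ($d{\left(V,S \right)} = 5 \left(S + 0\right) = 5 S$)
$\left(J - 13593\right) + d{\left(-12,8 \cdot 20 \right)} = \left(1077 - 13593\right) + 5 \cdot 8 \cdot 20 = -12516 + 5 \cdot 160 = -12516 + 800 = -11716$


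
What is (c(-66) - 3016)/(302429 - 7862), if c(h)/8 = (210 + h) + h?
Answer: -184/22659 ≈ -0.0081204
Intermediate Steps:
c(h) = 1680 + 16*h (c(h) = 8*((210 + h) + h) = 8*(210 + 2*h) = 1680 + 16*h)
(c(-66) - 3016)/(302429 - 7862) = ((1680 + 16*(-66)) - 3016)/(302429 - 7862) = ((1680 - 1056) - 3016)/294567 = (624 - 3016)*(1/294567) = -2392*1/294567 = -184/22659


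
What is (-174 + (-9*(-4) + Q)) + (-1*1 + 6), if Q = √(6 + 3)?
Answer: -130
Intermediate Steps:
Q = 3 (Q = √9 = 3)
(-174 + (-9*(-4) + Q)) + (-1*1 + 6) = (-174 + (-9*(-4) + 3)) + (-1*1 + 6) = (-174 + (36 + 3)) + (-1 + 6) = (-174 + 39) + 5 = -135 + 5 = -130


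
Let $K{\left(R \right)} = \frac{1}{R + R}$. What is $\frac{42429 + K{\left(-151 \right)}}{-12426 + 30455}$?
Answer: $\frac{12813557}{5444758} \approx 2.3534$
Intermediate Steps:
$K{\left(R \right)} = \frac{1}{2 R}$
$\frac{42429 + K{\left(-151 \right)}}{-12426 + 30455} = \frac{42429 + \frac{1}{2 \left(-151\right)}}{-12426 + 30455} = \frac{42429 + \frac{1}{2} \left(- \frac{1}{151}\right)}{18029} = \left(42429 - \frac{1}{302}\right) \frac{1}{18029} = \frac{12813557}{302} \cdot \frac{1}{18029} = \frac{12813557}{5444758}$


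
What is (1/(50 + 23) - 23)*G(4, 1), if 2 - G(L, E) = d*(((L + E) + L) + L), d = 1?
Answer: 18458/73 ≈ 252.85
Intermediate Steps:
G(L, E) = 2 - E - 3*L (G(L, E) = 2 - (((L + E) + L) + L) = 2 - (((E + L) + L) + L) = 2 - ((E + 2*L) + L) = 2 - (E + 3*L) = 2 + (-E - 3*L) = 2 - E - 3*L)
(1/(50 + 23) - 23)*G(4, 1) = (1/(50 + 23) - 23)*(2 - 1*1 - 3*4) = (1/73 - 23)*(2 - 1 - 12) = (1/73 - 23)*(-11) = -1678/73*(-11) = 18458/73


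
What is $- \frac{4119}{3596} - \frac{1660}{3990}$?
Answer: $- \frac{2240417}{1434804} \approx -1.5615$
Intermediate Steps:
$- \frac{4119}{3596} - \frac{1660}{3990} = \left(-4119\right) \frac{1}{3596} - \frac{166}{399} = - \frac{4119}{3596} - \frac{166}{399} = - \frac{2240417}{1434804}$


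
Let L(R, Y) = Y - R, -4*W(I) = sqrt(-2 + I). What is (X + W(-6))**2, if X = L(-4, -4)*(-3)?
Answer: -1/2 ≈ -0.50000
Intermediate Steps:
W(I) = -sqrt(-2 + I)/4
X = 0 (X = (-4 - 1*(-4))*(-3) = (-4 + 4)*(-3) = 0*(-3) = 0)
(X + W(-6))**2 = (0 - sqrt(-2 - 6)/4)**2 = (0 - I*sqrt(2)/2)**2 = (-I*sqrt(2)/2)**2 = -1/2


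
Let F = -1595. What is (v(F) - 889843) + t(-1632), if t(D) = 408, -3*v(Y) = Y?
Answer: -2666710/3 ≈ -8.8890e+5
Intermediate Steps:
v(Y) = -Y/3
(v(F) - 889843) + t(-1632) = (-⅓*(-1595) - 889843) + 408 = (1595/3 - 889843) + 408 = -2667934/3 + 408 = -2666710/3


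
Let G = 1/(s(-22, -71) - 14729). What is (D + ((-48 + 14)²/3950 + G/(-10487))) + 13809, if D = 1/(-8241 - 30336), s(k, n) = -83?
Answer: 3335307462656040511/241526307788700 ≈ 13809.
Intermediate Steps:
D = -1/38577 (D = 1/(-38577) = -1/38577 ≈ -2.5922e-5)
G = -1/14812 (G = 1/(-83 - 14729) = 1/(-14812) = -1/14812 ≈ -6.7513e-5)
(D + ((-48 + 14)²/3950 + G/(-10487))) + 13809 = (-1/38577 + ((-48 + 14)²/3950 - 1/14812/(-10487))) + 13809 = (-1/38577 + ((-34)²*(1/3950) - 1/14812*(-1/10487))) + 13809 = (-1/38577 + (1156*(1/3950) + 1/155333444)) + 13809 = (-1/38577 + (578/1975 + 1/155333444)) + 13809 = (-1/38577 + 89782732607/306783551900) + 13809 = 70678401882211/241526307788700 + 13809 = 3335307462656040511/241526307788700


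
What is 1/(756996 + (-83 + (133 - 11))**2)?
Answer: 1/758517 ≈ 1.3184e-6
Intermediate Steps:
1/(756996 + (-83 + (133 - 11))**2) = 1/(756996 + (-83 + 122)**2) = 1/(756996 + 39**2) = 1/(756996 + 1521) = 1/758517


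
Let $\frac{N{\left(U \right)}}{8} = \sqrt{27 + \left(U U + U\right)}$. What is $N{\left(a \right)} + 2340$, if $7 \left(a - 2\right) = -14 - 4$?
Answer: $2340 + \frac{8 \sqrt{1311}}{7} \approx 2381.4$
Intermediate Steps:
$a = - \frac{4}{7}$ ($a = 2 + \frac{-14 - 4}{7} = 2 + \frac{1}{7} \left(-18\right) = 2 - \frac{18}{7} = - \frac{4}{7} \approx -0.57143$)
$N{\left(U \right)} = 8 \sqrt{27 + U + U^{2}}$ ($N{\left(U \right)} = 8 \sqrt{27 + \left(U U + U\right)} = 8 \sqrt{27 + \left(U^{2} + U\right)} = 8 \sqrt{27 + \left(U + U^{2}\right)} = 8 \sqrt{27 + U + U^{2}}$)
$N{\left(a \right)} + 2340 = 8 \sqrt{27 - \frac{4}{7} + \left(- \frac{4}{7}\right)^{2}} + 2340 = 8 \sqrt{27 - \frac{4}{7} + \frac{16}{49}} + 2340 = 8 \sqrt{\frac{1311}{49}} + 2340 = 8 \frac{\sqrt{1311}}{7} + 2340 = \frac{8 \sqrt{1311}}{7} + 2340 = 2340 + \frac{8 \sqrt{1311}}{7}$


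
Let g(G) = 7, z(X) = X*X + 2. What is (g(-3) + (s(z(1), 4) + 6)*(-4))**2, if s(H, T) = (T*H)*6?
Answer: 93025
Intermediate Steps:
z(X) = 2 + X**2 (z(X) = X**2 + 2 = 2 + X**2)
s(H, T) = 6*H*T (s(H, T) = (H*T)*6 = 6*H*T)
(g(-3) + (s(z(1), 4) + 6)*(-4))**2 = (7 + (6*(2 + 1**2)*4 + 6)*(-4))**2 = (7 + (6*(2 + 1)*4 + 6)*(-4))**2 = (7 + (6*3*4 + 6)*(-4))**2 = (7 + (72 + 6)*(-4))**2 = (7 + 78*(-4))**2 = (7 - 312)**2 = (-305)**2 = 93025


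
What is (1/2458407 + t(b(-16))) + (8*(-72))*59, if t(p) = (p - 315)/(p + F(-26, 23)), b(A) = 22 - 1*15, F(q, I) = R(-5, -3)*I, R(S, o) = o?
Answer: -2589563013419/76210617 ≈ -33979.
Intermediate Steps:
F(q, I) = -3*I
b(A) = 7 (b(A) = 22 - 15 = 7)
t(p) = (-315 + p)/(-69 + p) (t(p) = (p - 315)/(p - 3*23) = (-315 + p)/(p - 69) = (-315 + p)/(-69 + p))
(1/2458407 + t(b(-16))) + (8*(-72))*59 = (1/2458407 + (-315 + 7)/(-69 + 7)) + (8*(-72))*59 = (1/2458407 - 308/(-62)) - 576*59 = (1/2458407 - 1/62*(-308)) - 33984 = (1/2458407 + 154/31) - 33984 = 378594709/76210617 - 33984 = -2589563013419/76210617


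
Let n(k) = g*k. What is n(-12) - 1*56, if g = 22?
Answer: -320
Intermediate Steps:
n(k) = 22*k
n(-12) - 1*56 = 22*(-12) - 1*56 = -264 - 56 = -320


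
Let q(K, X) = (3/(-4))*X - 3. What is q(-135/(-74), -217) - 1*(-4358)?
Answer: 18071/4 ≈ 4517.8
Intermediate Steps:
q(K, X) = -3 - 3*X/4 (q(K, X) = (3*(-¼))*X - 3 = -3*X/4 - 3 = -3 - 3*X/4)
q(-135/(-74), -217) - 1*(-4358) = (-3 - ¾*(-217)) - 1*(-4358) = (-3 + 651/4) + 4358 = 639/4 + 4358 = 18071/4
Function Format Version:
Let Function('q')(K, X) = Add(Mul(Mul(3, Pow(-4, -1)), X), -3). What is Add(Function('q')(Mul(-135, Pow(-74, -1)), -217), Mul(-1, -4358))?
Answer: Rational(18071, 4) ≈ 4517.8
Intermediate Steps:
Function('q')(K, X) = Add(-3, Mul(Rational(-3, 4), X)) (Function('q')(K, X) = Add(Mul(Mul(3, Rational(-1, 4)), X), -3) = Add(Mul(Rational(-3, 4), X), -3) = Add(-3, Mul(Rational(-3, 4), X)))
Add(Function('q')(Mul(-135, Pow(-74, -1)), -217), Mul(-1, -4358)) = Add(Add(-3, Mul(Rational(-3, 4), -217)), Mul(-1, -4358)) = Add(Add(-3, Rational(651, 4)), 4358) = Add(Rational(639, 4), 4358) = Rational(18071, 4)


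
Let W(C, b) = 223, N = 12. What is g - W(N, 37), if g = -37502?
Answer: -37725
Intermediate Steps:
g - W(N, 37) = -37502 - 1*223 = -37502 - 223 = -37725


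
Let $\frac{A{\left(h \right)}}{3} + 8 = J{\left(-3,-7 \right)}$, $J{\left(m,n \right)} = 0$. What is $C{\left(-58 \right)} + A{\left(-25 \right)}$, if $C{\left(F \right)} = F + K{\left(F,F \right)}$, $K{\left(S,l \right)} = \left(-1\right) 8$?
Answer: $-90$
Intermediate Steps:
$K{\left(S,l \right)} = -8$
$A{\left(h \right)} = -24$ ($A{\left(h \right)} = -24 + 3 \cdot 0 = -24 + 0 = -24$)
$C{\left(F \right)} = -8 + F$ ($C{\left(F \right)} = F - 8 = -8 + F$)
$C{\left(-58 \right)} + A{\left(-25 \right)} = \left(-8 - 58\right) - 24 = -66 - 24 = -90$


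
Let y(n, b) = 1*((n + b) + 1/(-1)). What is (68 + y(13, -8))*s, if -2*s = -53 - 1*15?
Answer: 2448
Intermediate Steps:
y(n, b) = -1 + b + n (y(n, b) = 1*((b + n) - 1) = 1*(-1 + b + n) = -1 + b + n)
s = 34 (s = -(-53 - 1*15)/2 = -(-53 - 15)/2 = -½*(-68) = 34)
(68 + y(13, -8))*s = (68 + (-1 - 8 + 13))*34 = (68 + 4)*34 = 72*34 = 2448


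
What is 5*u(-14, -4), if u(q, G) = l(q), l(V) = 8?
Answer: 40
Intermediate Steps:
u(q, G) = 8
5*u(-14, -4) = 5*8 = 40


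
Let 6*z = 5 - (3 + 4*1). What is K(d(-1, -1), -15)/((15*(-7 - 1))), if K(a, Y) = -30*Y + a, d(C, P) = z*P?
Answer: -1351/360 ≈ -3.7528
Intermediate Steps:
z = -⅓ (z = (5 - (3 + 4*1))/6 = (5 - (3 + 4))/6 = (5 - 1*7)/6 = (5 - 7)/6 = (⅙)*(-2) = -⅓ ≈ -0.33333)
d(C, P) = -P/3
K(a, Y) = a - 30*Y
K(d(-1, -1), -15)/((15*(-7 - 1))) = (-⅓*(-1) - 30*(-15))/((15*(-7 - 1))) = (⅓ + 450)/((15*(-8))) = (1351/3)/(-120) = (1351/3)*(-1/120) = -1351/360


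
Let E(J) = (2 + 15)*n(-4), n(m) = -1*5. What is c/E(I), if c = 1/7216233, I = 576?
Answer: -1/613379805 ≈ -1.6303e-9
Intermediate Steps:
n(m) = -5
E(J) = -85 (E(J) = (2 + 15)*(-5) = 17*(-5) = -85)
c = 1/7216233 ≈ 1.3858e-7
c/E(I) = (1/7216233)/(-85) = (1/7216233)*(-1/85) = -1/613379805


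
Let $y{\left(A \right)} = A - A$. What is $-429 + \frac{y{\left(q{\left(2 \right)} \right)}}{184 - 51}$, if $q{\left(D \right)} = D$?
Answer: $-429$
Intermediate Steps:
$y{\left(A \right)} = 0$
$-429 + \frac{y{\left(q{\left(2 \right)} \right)}}{184 - 51} = -429 + \frac{1}{184 - 51} \cdot 0 = -429 + \frac{1}{133} \cdot 0 = -429 + 0 = -429$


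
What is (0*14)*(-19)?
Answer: 0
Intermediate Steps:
(0*14)*(-19) = 0*(-19) = 0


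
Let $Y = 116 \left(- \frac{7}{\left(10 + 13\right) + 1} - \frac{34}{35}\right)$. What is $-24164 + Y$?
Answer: $- \frac{5105209}{210} \approx -24311.0$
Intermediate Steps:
$Y = - \frac{30769}{210}$ ($Y = 116 \left(- \frac{7}{23 + 1} - \frac{34}{35}\right) = 116 \left(- \frac{7}{24} - \frac{34}{35}\right) = 116 \left(- \frac{1061}{840}\right) = - \frac{30769}{210} \approx -146.52$)
$-24164 + Y = -24164 - \frac{30769}{210} = - \frac{5105209}{210}$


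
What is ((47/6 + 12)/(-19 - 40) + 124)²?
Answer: 1916425729/125316 ≈ 15293.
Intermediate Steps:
((47/6 + 12)/(-19 - 40) + 124)² = ((47*(⅙) + 12)/(-59) + 124)² = ((47/6 + 12)*(-1/59) + 124)² = ((119/6)*(-1/59) + 124)² = (-119/354 + 124)² = (43777/354)² = 1916425729/125316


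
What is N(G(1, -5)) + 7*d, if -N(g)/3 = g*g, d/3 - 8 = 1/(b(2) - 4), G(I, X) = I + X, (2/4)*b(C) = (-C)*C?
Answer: 473/4 ≈ 118.25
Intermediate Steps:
b(C) = -2*C² (b(C) = 2*((-C)*C) = 2*(-C²) = -2*C²)
d = 95/4 (d = 24 + 3/(-2*2² - 4) = 24 + 3/(-2*4 - 4) = 24 + 3/(-8 - 4) = 24 + 3/(-12) = 24 + 3*(-1/12) = 24 - ¼ = 95/4 ≈ 23.750)
N(g) = -3*g² (N(g) = -3*g*g = -3*g²)
N(G(1, -5)) + 7*d = -3*(1 - 5)² + 7*(95/4) = -3*(-4)² + 665/4 = -3*16 + 665/4 = -48 + 665/4 = 473/4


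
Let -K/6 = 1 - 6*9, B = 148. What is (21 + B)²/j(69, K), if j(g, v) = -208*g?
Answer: -2197/1104 ≈ -1.9900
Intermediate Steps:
K = 318 (K = -6*(1 - 6*9) = -6*(1 - 54) = -6*(-53) = 318)
(21 + B)²/j(69, K) = (21 + 148)²/((-208*69)) = 169²/(-14352) = 28561*(-1/14352) = -2197/1104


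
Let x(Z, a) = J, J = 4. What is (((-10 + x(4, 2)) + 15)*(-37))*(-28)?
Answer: 9324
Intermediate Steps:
x(Z, a) = 4
(((-10 + x(4, 2)) + 15)*(-37))*(-28) = (((-10 + 4) + 15)*(-37))*(-28) = ((-6 + 15)*(-37))*(-28) = (9*(-37))*(-28) = -333*(-28) = 9324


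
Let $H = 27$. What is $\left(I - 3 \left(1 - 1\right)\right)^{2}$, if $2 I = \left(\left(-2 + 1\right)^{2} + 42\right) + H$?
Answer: $1225$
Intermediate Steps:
$I = 35$ ($I = \frac{\left(\left(-2 + 1\right)^{2} + 42\right) + 27}{2} = \frac{\left(\left(-1\right)^{2} + 42\right) + 27}{2} = \frac{\left(1 + 42\right) + 27}{2} = \frac{43 + 27}{2} = \frac{1}{2} \cdot 70 = 35$)
$\left(I - 3 \left(1 - 1\right)\right)^{2} = \left(35 - 3 \left(1 - 1\right)\right)^{2} = \left(35 - 0\right)^{2} = \left(35 + 0\right)^{2} = 35^{2} = 1225$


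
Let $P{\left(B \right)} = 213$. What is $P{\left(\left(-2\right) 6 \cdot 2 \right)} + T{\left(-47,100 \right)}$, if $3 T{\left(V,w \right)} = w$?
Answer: $\frac{739}{3} \approx 246.33$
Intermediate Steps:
$T{\left(V,w \right)} = \frac{w}{3}$
$P{\left(\left(-2\right) 6 \cdot 2 \right)} + T{\left(-47,100 \right)} = 213 + \frac{1}{3} \cdot 100 = 213 + \frac{100}{3} = \frac{739}{3}$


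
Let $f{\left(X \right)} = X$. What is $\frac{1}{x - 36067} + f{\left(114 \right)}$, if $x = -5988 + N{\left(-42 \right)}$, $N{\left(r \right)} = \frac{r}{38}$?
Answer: $\frac{91093505}{799066} \approx 114.0$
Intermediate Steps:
$N{\left(r \right)} = \frac{r}{38}$ ($N{\left(r \right)} = r \frac{1}{38} = \frac{r}{38}$)
$x = - \frac{113793}{19}$ ($x = -5988 + \frac{1}{38} \left(-42\right) = -5988 - \frac{21}{19} = - \frac{113793}{19} \approx -5989.1$)
$\frac{1}{x - 36067} + f{\left(114 \right)} = \frac{1}{- \frac{113793}{19} - 36067} + 114 = \frac{1}{- \frac{799066}{19}} + 114 = - \frac{19}{799066} + 114 = \frac{91093505}{799066}$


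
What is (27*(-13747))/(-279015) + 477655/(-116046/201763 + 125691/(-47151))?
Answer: -140873039567215927386/955827209345965 ≈ -1.4738e+5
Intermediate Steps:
(27*(-13747))/(-279015) + 477655/(-116046/201763 + 125691/(-47151)) = -371169*(-1/279015) + 477655/(-116046*1/201763 + 125691*(-1/47151)) = 123723/93005 + 477655/(-116046/201763 - 41897/15717) = 123723/93005 + 477655/(-10277159393/3171109071) = 123723/93005 + 477655*(-3171109071/10277159393) = 123723/93005 - 1514696103308505/10277159393 = -140873039567215927386/955827209345965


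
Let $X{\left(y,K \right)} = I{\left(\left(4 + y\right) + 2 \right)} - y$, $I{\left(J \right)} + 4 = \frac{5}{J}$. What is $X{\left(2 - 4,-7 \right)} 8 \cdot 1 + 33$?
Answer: $27$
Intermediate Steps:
$I{\left(J \right)} = -4 + \frac{5}{J}$
$X{\left(y,K \right)} = -4 - y + \frac{5}{6 + y}$ ($X{\left(y,K \right)} = \left(-4 + \frac{5}{\left(4 + y\right) + 2}\right) - y = \left(-4 + \frac{5}{6 + y}\right) - y = -4 - y + \frac{5}{6 + y}$)
$X{\left(2 - 4,-7 \right)} 8 \cdot 1 + 33 = \frac{5 - \left(4 + \left(2 - 4\right)\right) \left(6 + \left(2 - 4\right)\right)}{6 + \left(2 - 4\right)} 8 \cdot 1 + 33 = \frac{5 - \left(4 - 2\right) \left(6 - 2\right)}{6 - 2} \cdot 8 + 33 = \frac{5 - 2 \cdot 4}{4} \cdot 8 + 33 = \frac{5 - 8}{4} \cdot 8 + 33 = \frac{1}{4} \left(-3\right) 8 + 33 = \left(- \frac{3}{4}\right) 8 + 33 = -6 + 33 = 27$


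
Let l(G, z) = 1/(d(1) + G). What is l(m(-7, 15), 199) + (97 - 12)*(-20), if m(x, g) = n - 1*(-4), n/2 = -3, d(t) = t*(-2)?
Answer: -6801/4 ≈ -1700.3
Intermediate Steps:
d(t) = -2*t
n = -6 (n = 2*(-3) = -6)
m(x, g) = -2 (m(x, g) = -6 - 1*(-4) = -6 + 4 = -2)
l(G, z) = 1/(-2 + G) (l(G, z) = 1/(-2*1 + G) = 1/(-2 + G))
l(m(-7, 15), 199) + (97 - 12)*(-20) = 1/(-2 - 2) + (97 - 12)*(-20) = 1/(-4) + 85*(-20) = -1/4 - 1700 = -6801/4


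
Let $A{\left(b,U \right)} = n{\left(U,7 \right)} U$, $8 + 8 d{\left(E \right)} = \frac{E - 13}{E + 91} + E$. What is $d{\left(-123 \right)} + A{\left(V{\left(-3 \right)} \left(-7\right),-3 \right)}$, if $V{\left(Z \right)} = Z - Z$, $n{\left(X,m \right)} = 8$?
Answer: $- \frac{1275}{32} \approx -39.844$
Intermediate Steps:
$V{\left(Z \right)} = 0$
$d{\left(E \right)} = -1 + \frac{E}{8} + \frac{-13 + E}{8 \left(91 + E\right)}$ ($d{\left(E \right)} = -1 + \frac{\frac{E - 13}{E + 91} + E}{8} = -1 + \frac{\frac{-13 + E}{91 + E} + E}{8} = -1 + \frac{E + \frac{-13 + E}{91 + E}}{8} = -1 + \left(\frac{E}{8} + \frac{-13 + E}{8 \left(91 + E\right)}\right) = -1 + \frac{E}{8} + \frac{-13 + E}{8 \left(91 + E\right)}$)
$A{\left(b,U \right)} = 8 U$
$d{\left(-123 \right)} + A{\left(V{\left(-3 \right)} \left(-7\right),-3 \right)} = \frac{-741 + \left(-123\right)^{2} + 84 \left(-123\right)}{8 \left(91 - 123\right)} + 8 \left(-3\right) = \frac{-741 + 15129 - 10332}{8 \left(-32\right)} - 24 = \frac{1}{8} \left(- \frac{1}{32}\right) 4056 - 24 = - \frac{507}{32} - 24 = - \frac{1275}{32}$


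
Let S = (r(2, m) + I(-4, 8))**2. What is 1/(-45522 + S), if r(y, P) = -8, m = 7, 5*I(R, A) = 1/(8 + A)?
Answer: -6400/290932479 ≈ -2.1998e-5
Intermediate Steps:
I(R, A) = 1/(5*(8 + A))
S = 408321/6400 (S = (-8 + 1/(5*(8 + 8)))**2 = (-8 + (1/5)/16)**2 = (-8 + (1/5)*(1/16))**2 = (-8 + 1/80)**2 = (-639/80)**2 = 408321/6400 ≈ 63.800)
1/(-45522 + S) = 1/(-45522 + 408321/6400) = 1/(-290932479/6400) = -6400/290932479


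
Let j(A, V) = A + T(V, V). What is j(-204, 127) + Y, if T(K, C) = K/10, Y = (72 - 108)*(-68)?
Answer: 22567/10 ≈ 2256.7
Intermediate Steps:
Y = 2448 (Y = -36*(-68) = 2448)
T(K, C) = K/10 (T(K, C) = K*(⅒) = K/10)
j(A, V) = A + V/10
j(-204, 127) + Y = (-204 + (⅒)*127) + 2448 = (-204 + 127/10) + 2448 = -1913/10 + 2448 = 22567/10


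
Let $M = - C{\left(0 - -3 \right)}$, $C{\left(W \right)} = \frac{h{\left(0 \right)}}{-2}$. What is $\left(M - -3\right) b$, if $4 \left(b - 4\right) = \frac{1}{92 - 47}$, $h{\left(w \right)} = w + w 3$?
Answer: $\frac{721}{60} \approx 12.017$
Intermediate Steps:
$h{\left(w \right)} = 4 w$ ($h{\left(w \right)} = w + 3 w = 4 w$)
$b = \frac{721}{180}$ ($b = 4 + \frac{1}{4 \left(92 - 47\right)} = 4 + \frac{1}{4 \cdot 45} = 4 + \frac{1}{4} \cdot \frac{1}{45} = 4 + \frac{1}{180} = \frac{721}{180} \approx 4.0056$)
$C{\left(W \right)} = 0$ ($C{\left(W \right)} = \frac{4 \cdot 0}{-2} = 0 \left(- \frac{1}{2}\right) = 0$)
$M = 0$ ($M = \left(-1\right) 0 = 0$)
$\left(M - -3\right) b = \left(0 - -3\right) \frac{721}{180} = \left(0 + \left(-45 + 48\right)\right) \frac{721}{180} = \left(0 + 3\right) \frac{721}{180} = 3 \cdot \frac{721}{180} = \frac{721}{60}$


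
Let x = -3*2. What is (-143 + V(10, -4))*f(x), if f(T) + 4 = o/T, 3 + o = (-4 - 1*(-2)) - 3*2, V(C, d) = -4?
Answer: 637/2 ≈ 318.50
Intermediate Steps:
x = -6
o = -11 (o = -3 + ((-4 - 1*(-2)) - 3*2) = -3 + ((-4 + 2) - 1*6) = -3 + (-2 - 6) = -3 - 8 = -11)
f(T) = -4 - 11/T
(-143 + V(10, -4))*f(x) = (-143 - 4)*(-4 - 11/(-6)) = -147*(-4 - 11*(-⅙)) = -147*(-4 + 11/6) = -147*(-13/6) = 637/2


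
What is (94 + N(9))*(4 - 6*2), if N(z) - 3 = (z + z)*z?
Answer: -2072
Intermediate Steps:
N(z) = 3 + 2*z² (N(z) = 3 + (z + z)*z = 3 + (2*z)*z = 3 + 2*z²)
(94 + N(9))*(4 - 6*2) = (94 + (3 + 2*9²))*(4 - 6*2) = (94 + (3 + 2*81))*(4 - 12) = (94 + (3 + 162))*(-8) = (94 + 165)*(-8) = 259*(-8) = -2072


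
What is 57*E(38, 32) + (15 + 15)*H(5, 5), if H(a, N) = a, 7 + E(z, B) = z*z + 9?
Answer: 82572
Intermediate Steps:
E(z, B) = 2 + z**2 (E(z, B) = -7 + (z*z + 9) = -7 + (z**2 + 9) = -7 + (9 + z**2) = 2 + z**2)
57*E(38, 32) + (15 + 15)*H(5, 5) = 57*(2 + 38**2) + (15 + 15)*5 = 57*(2 + 1444) + 30*5 = 57*1446 + 150 = 82422 + 150 = 82572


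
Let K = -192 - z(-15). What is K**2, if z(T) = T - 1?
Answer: 30976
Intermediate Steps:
z(T) = -1 + T
K = -176 (K = -192 - (-1 - 15) = -192 - 1*(-16) = -192 + 16 = -176)
K**2 = (-176)**2 = 30976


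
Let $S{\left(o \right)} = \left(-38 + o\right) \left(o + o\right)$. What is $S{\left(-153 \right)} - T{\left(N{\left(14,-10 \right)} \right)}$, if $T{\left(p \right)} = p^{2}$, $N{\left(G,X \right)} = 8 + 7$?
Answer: $58221$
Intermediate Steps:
$N{\left(G,X \right)} = 15$
$S{\left(o \right)} = 2 o \left(-38 + o\right)$ ($S{\left(o \right)} = \left(-38 + o\right) 2 o = 2 o \left(-38 + o\right)$)
$S{\left(-153 \right)} - T{\left(N{\left(14,-10 \right)} \right)} = 2 \left(-153\right) \left(-38 - 153\right) - 15^{2} = 2 \left(-153\right) \left(-191\right) - 225 = 58446 - 225 = 58221$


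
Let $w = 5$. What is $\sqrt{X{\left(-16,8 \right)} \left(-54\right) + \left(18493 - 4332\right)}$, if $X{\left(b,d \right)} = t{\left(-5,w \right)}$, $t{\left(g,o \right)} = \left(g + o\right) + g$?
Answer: $\sqrt{14431} \approx 120.13$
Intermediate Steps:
$t{\left(g,o \right)} = o + 2 g$
$X{\left(b,d \right)} = -5$ ($X{\left(b,d \right)} = 5 + 2 \left(-5\right) = 5 - 10 = -5$)
$\sqrt{X{\left(-16,8 \right)} \left(-54\right) + \left(18493 - 4332\right)} = \sqrt{\left(-5\right) \left(-54\right) + \left(18493 - 4332\right)} = \sqrt{270 + \left(18493 - 4332\right)} = \sqrt{270 + 14161} = \sqrt{14431}$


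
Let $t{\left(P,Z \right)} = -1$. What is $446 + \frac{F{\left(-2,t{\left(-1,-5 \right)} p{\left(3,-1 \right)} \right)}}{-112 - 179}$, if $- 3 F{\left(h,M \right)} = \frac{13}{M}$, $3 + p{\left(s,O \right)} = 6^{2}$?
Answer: $\frac{12848801}{28809} \approx 446.0$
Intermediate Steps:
$p{\left(s,O \right)} = 33$ ($p{\left(s,O \right)} = -3 + 6^{2} = -3 + 36 = 33$)
$F{\left(h,M \right)} = - \frac{13}{3 M}$ ($F{\left(h,M \right)} = - \frac{13 \frac{1}{M}}{3} = - \frac{13}{3 M}$)
$446 + \frac{F{\left(-2,t{\left(-1,-5 \right)} p{\left(3,-1 \right)} \right)}}{-112 - 179} = 446 + \frac{\left(- \frac{13}{3}\right) \frac{1}{\left(-1\right) 33}}{-112 - 179} = 446 + \frac{\left(- \frac{13}{3}\right) \frac{1}{-33}}{-291} = 446 - \frac{\left(- \frac{13}{3}\right) \left(- \frac{1}{33}\right)}{291} = 446 - \frac{13}{28809} = \frac{12848801}{28809}$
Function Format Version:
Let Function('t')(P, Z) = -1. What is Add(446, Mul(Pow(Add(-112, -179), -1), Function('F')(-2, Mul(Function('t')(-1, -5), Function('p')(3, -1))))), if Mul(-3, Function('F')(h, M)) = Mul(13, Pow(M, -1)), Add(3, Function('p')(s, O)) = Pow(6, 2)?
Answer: Rational(12848801, 28809) ≈ 446.00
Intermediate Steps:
Function('p')(s, O) = 33 (Function('p')(s, O) = Add(-3, Pow(6, 2)) = Add(-3, 36) = 33)
Function('F')(h, M) = Mul(Rational(-13, 3), Pow(M, -1)) (Function('F')(h, M) = Mul(Rational(-1, 3), Mul(13, Pow(M, -1))) = Mul(Rational(-13, 3), Pow(M, -1)))
Add(446, Mul(Pow(Add(-112, -179), -1), Function('F')(-2, Mul(Function('t')(-1, -5), Function('p')(3, -1))))) = Add(446, Mul(Pow(Add(-112, -179), -1), Mul(Rational(-13, 3), Pow(Mul(-1, 33), -1)))) = Add(446, Mul(Pow(-291, -1), Mul(Rational(-13, 3), Pow(-33, -1)))) = Add(446, Mul(Rational(-1, 291), Mul(Rational(-13, 3), Rational(-1, 33)))) = Add(446, Mul(Rational(-1, 291), Rational(13, 99))) = Add(446, Rational(-13, 28809)) = Rational(12848801, 28809)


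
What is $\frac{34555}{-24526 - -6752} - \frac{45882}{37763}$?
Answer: $- \frac{2120407133}{671199562} \approx -3.1591$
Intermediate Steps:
$\frac{34555}{-24526 - -6752} - \frac{45882}{37763} = \frac{34555}{-24526 + 6752} - \frac{45882}{37763} = \frac{34555}{-17774} - \frac{45882}{37763} = 34555 \left(- \frac{1}{17774}\right) - \frac{45882}{37763} = - \frac{34555}{17774} - \frac{45882}{37763} = - \frac{2120407133}{671199562}$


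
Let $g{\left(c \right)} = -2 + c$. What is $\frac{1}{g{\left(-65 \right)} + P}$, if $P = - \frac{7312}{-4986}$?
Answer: $- \frac{2493}{163375} \approx -0.015259$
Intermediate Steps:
$P = \frac{3656}{2493}$ ($P = \left(-7312\right) \left(- \frac{1}{4986}\right) = \frac{3656}{2493} \approx 1.4665$)
$\frac{1}{g{\left(-65 \right)} + P} = \frac{1}{\left(-2 - 65\right) + \frac{3656}{2493}} = \frac{1}{-67 + \frac{3656}{2493}} = \frac{1}{- \frac{163375}{2493}} = - \frac{2493}{163375}$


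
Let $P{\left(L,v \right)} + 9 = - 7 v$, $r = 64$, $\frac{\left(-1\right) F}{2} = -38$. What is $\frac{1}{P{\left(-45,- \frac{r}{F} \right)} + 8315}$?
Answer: $\frac{19}{157926} \approx 0.00012031$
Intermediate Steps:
$F = 76$ ($F = \left(-2\right) \left(-38\right) = 76$)
$P{\left(L,v \right)} = -9 - 7 v$
$\frac{1}{P{\left(-45,- \frac{r}{F} \right)} + 8315} = \frac{1}{\left(-9 - 7 \left(- \frac{64}{76}\right)\right) + 8315} = \frac{1}{\left(-9 - 7 \left(\left(-1\right) \frac{16}{19}\right)\right) + 8315} = \frac{1}{\left(-9 - - \frac{112}{19}\right) + 8315} = \frac{1}{\left(-9 + \frac{112}{19}\right) + 8315} = \frac{1}{- \frac{59}{19} + 8315} = \frac{1}{\frac{157926}{19}} = \frac{19}{157926}$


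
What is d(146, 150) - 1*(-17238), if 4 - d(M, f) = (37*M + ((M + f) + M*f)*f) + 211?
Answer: -3317771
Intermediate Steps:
d(M, f) = -207 - 37*M - f*(M + f + M*f) (d(M, f) = 4 - ((37*M + ((M + f) + M*f)*f) + 211) = 4 - ((37*M + (M + f + M*f)*f) + 211) = 4 - ((37*M + f*(M + f + M*f)) + 211) = 4 - (211 + 37*M + f*(M + f + M*f)) = 4 + (-211 - 37*M - f*(M + f + M*f)) = -207 - 37*M - f*(M + f + M*f))
d(146, 150) - 1*(-17238) = (-207 - 1*150² - 37*146 - 1*146*150 - 1*146*150²) - 1*(-17238) = (-207 - 1*22500 - 5402 - 21900 - 1*146*22500) + 17238 = (-207 - 22500 - 5402 - 21900 - 3285000) + 17238 = -3335009 + 17238 = -3317771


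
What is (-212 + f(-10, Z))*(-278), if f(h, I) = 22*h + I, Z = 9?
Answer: 117594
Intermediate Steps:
f(h, I) = I + 22*h
(-212 + f(-10, Z))*(-278) = (-212 + (9 + 22*(-10)))*(-278) = (-212 + (9 - 220))*(-278) = (-212 - 211)*(-278) = -423*(-278) = 117594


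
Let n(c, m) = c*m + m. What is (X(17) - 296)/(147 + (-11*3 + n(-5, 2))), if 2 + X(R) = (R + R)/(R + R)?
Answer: -297/106 ≈ -2.8019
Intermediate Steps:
n(c, m) = m + c*m
X(R) = -1 (X(R) = -2 + (R + R)/(R + R) = -2 + (2*R)/((2*R)) = -2 + (2*R)*(1/(2*R)) = -2 + 1 = -1)
(X(17) - 296)/(147 + (-11*3 + n(-5, 2))) = (-1 - 296)/(147 + (-11*3 + 2*(1 - 5))) = -297/(147 + (-33 + 2*(-4))) = -297/(147 + (-33 - 8)) = -297/(147 - 41) = -297/106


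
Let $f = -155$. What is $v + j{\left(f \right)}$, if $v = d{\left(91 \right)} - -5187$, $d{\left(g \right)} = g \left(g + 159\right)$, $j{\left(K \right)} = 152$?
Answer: $28089$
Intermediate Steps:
$d{\left(g \right)} = g \left(159 + g\right)$
$v = 27937$ ($v = 91 \left(159 + 91\right) - -5187 = 91 \cdot 250 + 5187 = 22750 + 5187 = 27937$)
$v + j{\left(f \right)} = 27937 + 152 = 28089$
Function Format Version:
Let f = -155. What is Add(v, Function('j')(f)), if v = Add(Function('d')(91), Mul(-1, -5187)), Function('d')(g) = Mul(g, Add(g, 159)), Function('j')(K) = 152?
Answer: 28089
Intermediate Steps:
Function('d')(g) = Mul(g, Add(159, g))
v = 27937 (v = Add(Mul(91, Add(159, 91)), Mul(-1, -5187)) = Add(Mul(91, 250), 5187) = Add(22750, 5187) = 27937)
Add(v, Function('j')(f)) = Add(27937, 152) = 28089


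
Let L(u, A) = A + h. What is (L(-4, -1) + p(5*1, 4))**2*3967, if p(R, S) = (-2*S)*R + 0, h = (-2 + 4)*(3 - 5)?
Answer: 8033175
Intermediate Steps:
h = -4 (h = 2*(-2) = -4)
p(R, S) = -2*R*S (p(R, S) = -2*R*S + 0 = -2*R*S)
L(u, A) = -4 + A (L(u, A) = A - 4 = -4 + A)
(L(-4, -1) + p(5*1, 4))**2*3967 = ((-4 - 1) - 2*5*1*4)**2*3967 = (-5 - 2*5*4)**2*3967 = (-5 - 40)**2*3967 = (-45)**2*3967 = 2025*3967 = 8033175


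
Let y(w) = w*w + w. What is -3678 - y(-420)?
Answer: -179658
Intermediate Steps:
y(w) = w + w² (y(w) = w² + w = w + w²)
-3678 - y(-420) = -3678 - (-420)*(1 - 420) = -3678 - (-420)*(-419) = -3678 - 1*175980 = -3678 - 175980 = -179658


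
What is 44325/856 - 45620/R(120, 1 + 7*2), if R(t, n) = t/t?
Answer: -39006395/856 ≈ -45568.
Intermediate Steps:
R(t, n) = 1
44325/856 - 45620/R(120, 1 + 7*2) = 44325/856 - 45620/1 = 44325*(1/856) - 45620*1 = 44325/856 - 45620 = -39006395/856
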